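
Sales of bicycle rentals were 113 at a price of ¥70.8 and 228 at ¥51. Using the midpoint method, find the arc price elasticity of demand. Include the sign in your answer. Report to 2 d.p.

ΔQ = 228 − 113 = 115; ΔP = 51 − 70.8 = -19.8.
Midpoints: P̄ = 60.90, Q̄ = 170.5.
ε = (ΔQ/ΔP)(P̄/Q̄) = (115/-19.8)(60.90/170.5).

-2.07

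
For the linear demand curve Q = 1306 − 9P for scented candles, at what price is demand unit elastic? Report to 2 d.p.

72.56

For linear demand Q = a − bP, ε = −bP/(a − bP). |ε| = 1 when bP = a − bP, i.e. P = a/(2b).
P = 1306/(2·9) = 1306/18 = 72.5556.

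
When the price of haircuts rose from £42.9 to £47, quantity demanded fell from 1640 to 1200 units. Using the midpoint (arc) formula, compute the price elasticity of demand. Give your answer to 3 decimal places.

ΔQ = 1200 − 1640 = -440; ΔP = 47 − 42.9 = 4.1.
Midpoints: P̄ = 44.95, Q̄ = 1420.0.
ε = (ΔQ/ΔP)(P̄/Q̄) = (-440/4.1)(44.95/1420.0).

-3.397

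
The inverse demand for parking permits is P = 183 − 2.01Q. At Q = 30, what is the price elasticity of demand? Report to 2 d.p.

-2.03

At Q = 30, P = 183 − 2.01(30) = 122.70.
dP/dQ = −2.01, so dQ/dP = 1/(−2.01) = -0.498.
ε = (dQ/dP)(P/Q) = (-0.498)(122.70/30).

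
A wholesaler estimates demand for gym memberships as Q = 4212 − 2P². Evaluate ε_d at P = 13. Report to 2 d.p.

At P = 13, Q = 3874.
dQ/dP = −4P = -52.
ε = (dQ/dP)(P/Q) = (-52)(13/3874).

-0.17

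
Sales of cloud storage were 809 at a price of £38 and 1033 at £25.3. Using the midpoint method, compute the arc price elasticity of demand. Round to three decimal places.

ΔQ = 1033 − 809 = 224; ΔP = 25.3 − 38 = -12.7.
Midpoints: P̄ = 31.65, Q̄ = 921.0.
ε = (ΔQ/ΔP)(P̄/Q̄) = (224/-12.7)(31.65/921.0).

-0.606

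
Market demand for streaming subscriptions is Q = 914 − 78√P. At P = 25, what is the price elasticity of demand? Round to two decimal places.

-0.37

At P = 25, Q = 524.
dQ/dP = −78/(2√P) = -7.800.
ε = (dQ/dP)(P/Q) = (-7.800)(25/524).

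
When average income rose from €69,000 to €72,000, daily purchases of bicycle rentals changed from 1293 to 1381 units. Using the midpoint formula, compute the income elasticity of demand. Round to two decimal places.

ΔQ = 88, ΔI = 3000. Midpoints: Ī = 70,500, Q̄ = 1337.0.
ε_I = (ΔQ/ΔI)(Ī/Q̄) = (88/3000)(70500/1337.0).

1.55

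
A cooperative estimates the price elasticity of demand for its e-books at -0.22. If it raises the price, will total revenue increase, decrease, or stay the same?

increase

|ε| = 0.22 < 1, so demand is inelastic. A price rise therefore raises total revenue.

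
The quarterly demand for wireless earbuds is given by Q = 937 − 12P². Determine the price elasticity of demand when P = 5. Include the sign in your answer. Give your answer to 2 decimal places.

At P = 5, Q = 637.
dQ/dP = −24P = -120.
ε = (dQ/dP)(P/Q) = (-120)(5/637).

-0.94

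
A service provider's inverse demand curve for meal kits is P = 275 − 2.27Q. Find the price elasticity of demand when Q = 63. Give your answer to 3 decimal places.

At Q = 63, P = 275 − 2.27(63) = 131.99.
dP/dQ = −2.27, so dQ/dP = 1/(−2.27) = -0.441.
ε = (dQ/dP)(P/Q) = (-0.441)(131.99/63).

-0.923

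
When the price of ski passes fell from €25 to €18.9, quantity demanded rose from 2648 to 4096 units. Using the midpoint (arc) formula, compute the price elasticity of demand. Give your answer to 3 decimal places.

ΔQ = 4096 − 2648 = 1448; ΔP = 18.9 − 25 = -6.1.
Midpoints: P̄ = 21.95, Q̄ = 3372.0.
ε = (ΔQ/ΔP)(P̄/Q̄) = (1448/-6.1)(21.95/3372.0).

-1.545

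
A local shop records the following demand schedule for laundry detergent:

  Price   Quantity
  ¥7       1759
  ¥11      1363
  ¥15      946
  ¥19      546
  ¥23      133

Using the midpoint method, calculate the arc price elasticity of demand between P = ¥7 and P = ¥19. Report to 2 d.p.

At P = 7, Q = 1759; at P = 19, Q = 546.
ΔQ = -1213, ΔP = 12. Midpoints: P̄ = 13.00, Q̄ = 1152.5.
ε = (ΔQ/ΔP)(P̄/Q̄) = (-1213/12)(13.00/1152.5).

-1.14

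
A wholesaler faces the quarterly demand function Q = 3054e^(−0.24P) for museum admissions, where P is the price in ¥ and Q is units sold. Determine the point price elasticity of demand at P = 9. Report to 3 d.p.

At P = 9, Q = 352.203.
dQ/dP = −0.24·3054e^(−0.24P) = −0.24Q = -84.529.
ε = (dQ/dP)(P/Q) = (-84.529)(9/352.203).
|ε| > 1, so demand is elastic at this price.

-2.160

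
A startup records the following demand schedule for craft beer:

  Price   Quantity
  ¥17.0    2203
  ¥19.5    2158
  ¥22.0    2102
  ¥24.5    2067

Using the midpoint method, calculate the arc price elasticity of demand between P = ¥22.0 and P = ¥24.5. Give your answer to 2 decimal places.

-0.16

At P = 22.0, Q = 2102; at P = 24.5, Q = 2067.
ΔQ = -35, ΔP = 2.5. Midpoints: P̄ = 23.25, Q̄ = 2084.5.
ε = (ΔQ/ΔP)(P̄/Q̄) = (-35/2.5)(23.25/2084.5).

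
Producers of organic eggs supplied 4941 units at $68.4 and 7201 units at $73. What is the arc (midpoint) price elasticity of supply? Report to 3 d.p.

5.721

ΔQ = 7201 − 4941 = 2260; ΔP = 73 − 68.4 = 4.6.
Midpoints: P̄ = 70.70, Q̄ = 6071.0.
ε_s = (ΔQ/ΔP)(P̄/Q̄) = (2260/4.6)(70.70/6071.0).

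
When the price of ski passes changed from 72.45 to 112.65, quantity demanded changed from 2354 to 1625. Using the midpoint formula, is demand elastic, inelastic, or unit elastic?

Arc ε ≈ -0.844.
|ε| = 0.84 < 1.

inelastic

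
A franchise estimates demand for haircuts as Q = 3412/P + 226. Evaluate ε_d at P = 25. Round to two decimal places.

At P = 25, Q = 362.480.
dQ/dP = −3412/P² = -5.459.
ε = (dQ/dP)(P/Q) = (-5.459)(25/362.480).
|ε| < 1, so demand is inelastic at this price.

-0.38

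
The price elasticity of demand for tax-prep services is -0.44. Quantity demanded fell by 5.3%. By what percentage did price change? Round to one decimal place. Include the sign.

%ΔP ≈ %ΔQ / ε = (-5.3%)/(-0.44) = 12.05%.

12.0%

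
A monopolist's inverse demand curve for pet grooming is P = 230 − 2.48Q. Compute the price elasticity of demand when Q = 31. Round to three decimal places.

At Q = 31, P = 230 − 2.48(31) = 153.12.
dP/dQ = −2.48, so dQ/dP = 1/(−2.48) = -0.403.
ε = (dQ/dP)(P/Q) = (-0.403)(153.12/31).

-1.992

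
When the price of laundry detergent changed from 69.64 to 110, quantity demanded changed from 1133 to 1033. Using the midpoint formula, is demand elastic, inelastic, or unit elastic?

inelastic

Arc ε ≈ -0.205.
|ε| = 0.21 < 1.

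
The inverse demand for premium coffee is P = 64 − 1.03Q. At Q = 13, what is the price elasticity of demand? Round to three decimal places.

At Q = 13, P = 64 − 1.03(13) = 50.61.
dP/dQ = −1.03, so dQ/dP = 1/(−1.03) = -0.971.
ε = (dQ/dP)(P/Q) = (-0.971)(50.61/13).

-3.780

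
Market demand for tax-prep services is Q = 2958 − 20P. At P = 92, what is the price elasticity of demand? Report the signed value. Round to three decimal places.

At P = 92, Q = 1118.
dQ/dP = −20.
ε = (dQ/dP)(P/Q) = (-20)(92/1118).

-1.646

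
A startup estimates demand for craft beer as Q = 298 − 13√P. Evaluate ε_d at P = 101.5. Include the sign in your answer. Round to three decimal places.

-0.392

At P = 101.5, Q = 167.029.
dQ/dP = −13/(2√P) = -0.645.
ε = (dQ/dP)(P/Q) = (-0.645)(101.5/167.029).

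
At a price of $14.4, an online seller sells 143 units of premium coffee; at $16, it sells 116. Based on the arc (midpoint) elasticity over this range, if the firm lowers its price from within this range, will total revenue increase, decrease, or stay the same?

Arc ε = (-27/1.6)(15.20/129.5) ≈ -1.981.
|ε| = 1.98 > 1, so demand is elastic. A price cut therefore raises total revenue.

increase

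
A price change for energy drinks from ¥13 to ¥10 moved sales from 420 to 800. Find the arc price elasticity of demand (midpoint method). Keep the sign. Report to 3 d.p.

ΔQ = 800 − 420 = 380; ΔP = 10 − 13 = -3.
Midpoints: P̄ = 11.50, Q̄ = 610.0.
ε = (ΔQ/ΔP)(P̄/Q̄) = (380/-3)(11.50/610.0).

-2.388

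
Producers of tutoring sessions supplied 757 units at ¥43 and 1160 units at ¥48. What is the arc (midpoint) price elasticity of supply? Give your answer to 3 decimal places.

3.826

ΔQ = 1160 − 757 = 403; ΔP = 48 − 43 = 5.
Midpoints: P̄ = 45.50, Q̄ = 958.5.
ε_s = (ΔQ/ΔP)(P̄/Q̄) = (403/5)(45.50/958.5).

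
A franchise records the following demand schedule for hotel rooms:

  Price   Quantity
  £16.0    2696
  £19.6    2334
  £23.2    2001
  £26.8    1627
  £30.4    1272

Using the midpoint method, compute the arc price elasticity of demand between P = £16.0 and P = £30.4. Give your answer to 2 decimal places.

At P = 16.0, Q = 2696; at P = 30.4, Q = 1272.
ΔQ = -1424, ΔP = 14.4. Midpoints: P̄ = 23.20, Q̄ = 1984.0.
ε = (ΔQ/ΔP)(P̄/Q̄) = (-1424/14.4)(23.20/1984.0).

-1.16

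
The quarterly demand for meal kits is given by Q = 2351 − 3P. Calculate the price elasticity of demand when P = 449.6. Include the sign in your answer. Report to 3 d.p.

At P = 449.6, Q = 1002.200.
dQ/dP = −3.
ε = (dQ/dP)(P/Q) = (-3)(449.6/1002.200).

-1.346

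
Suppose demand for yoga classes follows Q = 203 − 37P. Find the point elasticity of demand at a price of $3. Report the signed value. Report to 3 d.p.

At P = 3, Q = 92.
dQ/dP = −37.
ε = (dQ/dP)(P/Q) = (-37)(3/92).
|ε| > 1, so demand is elastic at this price.

-1.207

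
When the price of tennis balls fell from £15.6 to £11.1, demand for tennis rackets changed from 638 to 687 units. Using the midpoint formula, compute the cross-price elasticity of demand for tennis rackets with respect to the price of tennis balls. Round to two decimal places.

ΔQ_x = 687 − 638 = 49; ΔP_y = 11.1 − 15.6 = -4.5.
Midpoints: P̄_y = 13.35, Q̄_x = 662.5.
ε_xy = (ΔQ_x/ΔP_y)(P̄_y/Q̄_x) = (49/-4.5)(13.35/662.5).

-0.22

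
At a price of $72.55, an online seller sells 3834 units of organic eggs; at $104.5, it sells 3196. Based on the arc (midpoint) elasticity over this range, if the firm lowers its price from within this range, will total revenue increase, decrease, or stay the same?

Arc ε = (-638/31.95)(88.53/3515.0) ≈ -0.503.
|ε| = 0.50 < 1, so demand is inelastic. A price cut therefore reduces total revenue.

decrease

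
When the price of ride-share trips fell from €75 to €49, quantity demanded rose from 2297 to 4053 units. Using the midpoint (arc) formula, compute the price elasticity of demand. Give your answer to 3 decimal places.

-1.319

ΔQ = 4053 − 2297 = 1756; ΔP = 49 − 75 = -26.
Midpoints: P̄ = 62.00, Q̄ = 3175.0.
ε = (ΔQ/ΔP)(P̄/Q̄) = (1756/-26)(62.00/3175.0).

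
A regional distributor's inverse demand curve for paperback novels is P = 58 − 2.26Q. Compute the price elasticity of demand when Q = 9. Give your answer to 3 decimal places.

At Q = 9, P = 58 − 2.26(9) = 37.66.
dP/dQ = −2.26, so dQ/dP = 1/(−2.26) = -0.442.
ε = (dQ/dP)(P/Q) = (-0.442)(37.66/9).

-1.852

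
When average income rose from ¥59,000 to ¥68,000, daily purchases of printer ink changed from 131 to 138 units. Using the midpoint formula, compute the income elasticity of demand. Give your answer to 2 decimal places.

0.37

ΔQ = 7, ΔI = 9000. Midpoints: Ī = 63,500, Q̄ = 134.5.
ε_I = (ΔQ/ΔI)(Ī/Q̄) = (7/9000)(63500/134.5).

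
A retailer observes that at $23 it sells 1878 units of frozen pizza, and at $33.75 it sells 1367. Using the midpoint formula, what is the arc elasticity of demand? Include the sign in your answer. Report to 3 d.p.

ΔQ = 1367 − 1878 = -511; ΔP = 33.75 − 23 = 10.75.
Midpoints: P̄ = 28.38, Q̄ = 1622.5.
ε = (ΔQ/ΔP)(P̄/Q̄) = (-511/10.75)(28.38/1622.5).

-0.831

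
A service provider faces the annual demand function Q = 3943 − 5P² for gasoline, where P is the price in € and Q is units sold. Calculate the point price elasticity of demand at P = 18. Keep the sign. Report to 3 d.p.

-1.395

At P = 18, Q = 2323.
dQ/dP = −10P = -180.
ε = (dQ/dP)(P/Q) = (-180)(18/2323).
|ε| > 1, so demand is elastic at this price.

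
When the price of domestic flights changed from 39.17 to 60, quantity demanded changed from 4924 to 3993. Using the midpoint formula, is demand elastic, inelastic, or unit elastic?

inelastic

Arc ε ≈ -0.497.
|ε| = 0.50 < 1.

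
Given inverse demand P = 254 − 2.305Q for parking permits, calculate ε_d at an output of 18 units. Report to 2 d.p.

-5.12

At Q = 18, P = 254 − 2.305(18) = 212.51.
dP/dQ = −2.305, so dQ/dP = 1/(−2.305) = -0.434.
ε = (dQ/dP)(P/Q) = (-0.434)(212.51/18).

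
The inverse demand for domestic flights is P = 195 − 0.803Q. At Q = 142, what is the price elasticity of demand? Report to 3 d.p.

At Q = 142, P = 195 − 0.803(142) = 80.97.
dP/dQ = −0.803, so dQ/dP = 1/(−0.803) = -1.245.
ε = (dQ/dP)(P/Q) = (-1.245)(80.97/142).

-0.710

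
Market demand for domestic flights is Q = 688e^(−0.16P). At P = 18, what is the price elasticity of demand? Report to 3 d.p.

-2.880

At P = 18, Q = 38.621.
dQ/dP = −0.16·688e^(−0.16P) = −0.16Q = -6.179.
ε = (dQ/dP)(P/Q) = (-6.179)(18/38.621).
|ε| > 1, so demand is elastic at this price.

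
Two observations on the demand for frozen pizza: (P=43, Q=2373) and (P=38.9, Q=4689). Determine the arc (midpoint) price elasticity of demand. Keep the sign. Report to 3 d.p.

ΔQ = 4689 − 2373 = 2316; ΔP = 38.9 − 43 = -4.1.
Midpoints: P̄ = 40.95, Q̄ = 3531.0.
ε = (ΔQ/ΔP)(P̄/Q̄) = (2316/-4.1)(40.95/3531.0).

-6.551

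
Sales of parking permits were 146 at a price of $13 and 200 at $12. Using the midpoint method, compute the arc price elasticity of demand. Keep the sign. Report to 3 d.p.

-3.902

ΔQ = 200 − 146 = 54; ΔP = 12 − 13 = -1.
Midpoints: P̄ = 12.50, Q̄ = 173.0.
ε = (ΔQ/ΔP)(P̄/Q̄) = (54/-1)(12.50/173.0).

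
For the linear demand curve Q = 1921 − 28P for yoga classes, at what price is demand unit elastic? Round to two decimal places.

34.30

For linear demand Q = a − bP, ε = −bP/(a − bP). |ε| = 1 when bP = a − bP, i.e. P = a/(2b).
P = 1921/(2·28) = 1921/56 = 34.3036.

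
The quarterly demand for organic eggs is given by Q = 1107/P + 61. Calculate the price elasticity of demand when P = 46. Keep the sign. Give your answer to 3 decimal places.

At P = 46, Q = 85.065.
dQ/dP = −1107/P² = -0.523.
ε = (dQ/dP)(P/Q) = (-0.523)(46/85.065).

-0.283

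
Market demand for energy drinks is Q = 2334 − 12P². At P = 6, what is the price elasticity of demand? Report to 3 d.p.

-0.454

At P = 6, Q = 1902.
dQ/dP = −24P = -144.
ε = (dQ/dP)(P/Q) = (-144)(6/1902).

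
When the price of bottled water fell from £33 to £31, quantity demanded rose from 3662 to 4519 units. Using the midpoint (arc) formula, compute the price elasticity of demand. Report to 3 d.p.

ΔQ = 4519 − 3662 = 857; ΔP = 31 − 33 = -2.
Midpoints: P̄ = 32.00, Q̄ = 4090.5.
ε = (ΔQ/ΔP)(P̄/Q̄) = (857/-2)(32.00/4090.5).

-3.352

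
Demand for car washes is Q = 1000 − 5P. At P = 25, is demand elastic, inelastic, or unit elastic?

Q = 875, dQ/dP = -5.
ε = (dQ/dP)(P/Q) ≈ -0.143.
|ε| = 0.14 < 1.

inelastic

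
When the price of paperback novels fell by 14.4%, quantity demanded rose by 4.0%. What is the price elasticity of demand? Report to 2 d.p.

ε = %ΔQ / %ΔP = (4.0)/(-14.4) = -0.278.

-0.28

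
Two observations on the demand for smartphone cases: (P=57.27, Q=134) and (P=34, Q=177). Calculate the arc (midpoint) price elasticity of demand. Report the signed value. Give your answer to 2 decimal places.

-0.54

ΔQ = 177 − 134 = 43; ΔP = 34 − 57.27 = -23.27.
Midpoints: P̄ = 45.64, Q̄ = 155.5.
ε = (ΔQ/ΔP)(P̄/Q̄) = (43/-23.27)(45.64/155.5).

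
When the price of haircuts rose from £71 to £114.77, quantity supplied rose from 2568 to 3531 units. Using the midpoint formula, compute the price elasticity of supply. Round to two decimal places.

0.67

ΔQ = 3531 − 2568 = 963; ΔP = 114.77 − 71 = 43.77.
Midpoints: P̄ = 92.88, Q̄ = 3049.5.
ε_s = (ΔQ/ΔP)(P̄/Q̄) = (963/43.77)(92.88/3049.5).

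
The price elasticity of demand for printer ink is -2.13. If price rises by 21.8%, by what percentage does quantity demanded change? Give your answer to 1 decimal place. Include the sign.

%ΔQ ≈ ε × %ΔP = (-2.13)(21.8%) = -46.43%.

-46.4%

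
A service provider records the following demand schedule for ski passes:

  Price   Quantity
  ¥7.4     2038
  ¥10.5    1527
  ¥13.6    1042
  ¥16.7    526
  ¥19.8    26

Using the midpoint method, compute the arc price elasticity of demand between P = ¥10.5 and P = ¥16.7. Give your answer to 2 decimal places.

At P = 10.5, Q = 1527; at P = 16.7, Q = 526.
ΔQ = -1001, ΔP = 6.2. Midpoints: P̄ = 13.60, Q̄ = 1026.5.
ε = (ΔQ/ΔP)(P̄/Q̄) = (-1001/6.2)(13.60/1026.5).

-2.14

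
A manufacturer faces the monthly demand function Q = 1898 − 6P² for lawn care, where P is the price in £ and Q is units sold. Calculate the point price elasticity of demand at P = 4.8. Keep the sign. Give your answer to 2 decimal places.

-0.16

At P = 4.8, Q = 1759.760.
dQ/dP = −12P = -57.600.
ε = (dQ/dP)(P/Q) = (-57.600)(4.8/1759.760).
|ε| < 1, so demand is inelastic at this price.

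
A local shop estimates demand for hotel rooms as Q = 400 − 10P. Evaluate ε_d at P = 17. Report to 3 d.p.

At P = 17, Q = 230.
dQ/dP = −10.
ε = (dQ/dP)(P/Q) = (-10)(17/230).

-0.739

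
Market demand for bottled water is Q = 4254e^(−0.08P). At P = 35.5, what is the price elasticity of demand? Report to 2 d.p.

At P = 35.5, Q = 248.543.
dQ/dP = −0.08·4254e^(−0.08P) = −0.08Q = -19.883.
ε = (dQ/dP)(P/Q) = (-19.883)(35.5/248.543).
|ε| > 1, so demand is elastic at this price.

-2.84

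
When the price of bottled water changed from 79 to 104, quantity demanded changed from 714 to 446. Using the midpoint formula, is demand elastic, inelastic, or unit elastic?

elastic

Arc ε ≈ -1.691.
|ε| = 1.69 > 1.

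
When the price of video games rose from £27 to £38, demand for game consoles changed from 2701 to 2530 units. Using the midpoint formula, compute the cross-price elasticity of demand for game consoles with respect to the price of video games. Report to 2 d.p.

-0.19

ΔQ_x = 2530 − 2701 = -171; ΔP_y = 38 − 27 = 11.
Midpoints: P̄_y = 32.50, Q̄_x = 2615.5.
ε_xy = (ΔQ_x/ΔP_y)(P̄_y/Q̄_x) = (-171/11)(32.50/2615.5).
ε_xy < 0, so the goods are complements.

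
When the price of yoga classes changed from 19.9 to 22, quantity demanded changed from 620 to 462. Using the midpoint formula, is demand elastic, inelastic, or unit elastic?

Arc ε ≈ -2.914.
|ε| = 2.91 > 1.

elastic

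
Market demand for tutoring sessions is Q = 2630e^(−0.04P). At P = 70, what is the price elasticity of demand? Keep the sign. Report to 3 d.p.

-2.800

At P = 70, Q = 159.930.
dQ/dP = −0.04·2630e^(−0.04P) = −0.04Q = -6.397.
ε = (dQ/dP)(P/Q) = (-6.397)(70/159.930).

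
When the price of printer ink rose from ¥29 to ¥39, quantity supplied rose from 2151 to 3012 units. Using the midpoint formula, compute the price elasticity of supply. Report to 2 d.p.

ΔQ = 3012 − 2151 = 861; ΔP = 39 − 29 = 10.
Midpoints: P̄ = 34.00, Q̄ = 2581.5.
ε_s = (ΔQ/ΔP)(P̄/Q̄) = (861/10)(34.00/2581.5).

1.13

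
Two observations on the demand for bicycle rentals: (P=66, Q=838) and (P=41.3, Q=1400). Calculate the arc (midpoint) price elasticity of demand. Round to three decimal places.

-1.091

ΔQ = 1400 − 838 = 562; ΔP = 41.3 − 66 = -24.7.
Midpoints: P̄ = 53.65, Q̄ = 1119.0.
ε = (ΔQ/ΔP)(P̄/Q̄) = (562/-24.7)(53.65/1119.0).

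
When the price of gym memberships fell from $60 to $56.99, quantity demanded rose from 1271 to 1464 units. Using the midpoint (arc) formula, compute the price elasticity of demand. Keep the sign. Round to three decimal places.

ΔQ = 1464 − 1271 = 193; ΔP = 56.99 − 60 = -3.01.
Midpoints: P̄ = 58.50, Q̄ = 1367.5.
ε = (ΔQ/ΔP)(P̄/Q̄) = (193/-3.01)(58.50/1367.5).

-2.743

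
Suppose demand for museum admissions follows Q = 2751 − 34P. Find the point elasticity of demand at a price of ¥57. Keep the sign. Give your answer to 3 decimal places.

At P = 57, Q = 813.
dQ/dP = −34.
ε = (dQ/dP)(P/Q) = (-34)(57/813).

-2.384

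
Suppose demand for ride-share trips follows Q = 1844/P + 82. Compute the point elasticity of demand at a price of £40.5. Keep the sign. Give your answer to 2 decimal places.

At P = 40.5, Q = 127.531.
dQ/dP = −1844/P² = -1.124.
ε = (dQ/dP)(P/Q) = (-1.124)(40.5/127.531).

-0.36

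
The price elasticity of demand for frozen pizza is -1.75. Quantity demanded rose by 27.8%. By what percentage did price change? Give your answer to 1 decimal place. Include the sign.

-15.9%

%ΔP ≈ %ΔQ / ε = (27.8%)/(-1.75) = -15.89%.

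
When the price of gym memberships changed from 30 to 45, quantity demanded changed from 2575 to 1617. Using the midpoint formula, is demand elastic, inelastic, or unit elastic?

Arc ε ≈ -1.143.
|ε| = 1.14 > 1.

elastic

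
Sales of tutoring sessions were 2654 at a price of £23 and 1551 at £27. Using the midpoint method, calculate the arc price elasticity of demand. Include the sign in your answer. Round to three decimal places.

ΔQ = 1551 − 2654 = -1103; ΔP = 27 − 23 = 4.
Midpoints: P̄ = 25.00, Q̄ = 2102.5.
ε = (ΔQ/ΔP)(P̄/Q̄) = (-1103/4)(25.00/2102.5).

-3.279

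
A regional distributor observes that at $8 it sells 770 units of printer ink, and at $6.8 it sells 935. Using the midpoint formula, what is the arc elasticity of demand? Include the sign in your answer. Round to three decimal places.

ΔQ = 935 − 770 = 165; ΔP = 6.8 − 8 = -1.2.
Midpoints: P̄ = 7.40, Q̄ = 852.5.
ε = (ΔQ/ΔP)(P̄/Q̄) = (165/-1.2)(7.40/852.5).

-1.194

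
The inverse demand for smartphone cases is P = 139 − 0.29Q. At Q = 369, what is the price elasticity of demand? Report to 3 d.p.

-0.299

At Q = 369, P = 139 − 0.29(369) = 31.99.
dP/dQ = −0.29, so dQ/dP = 1/(−0.29) = -3.448.
ε = (dQ/dP)(P/Q) = (-3.448)(31.99/369).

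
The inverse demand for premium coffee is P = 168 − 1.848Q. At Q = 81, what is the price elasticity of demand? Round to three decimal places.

At Q = 81, P = 168 − 1.848(81) = 18.31.
dP/dQ = −1.848, so dQ/dP = 1/(−1.848) = -0.541.
ε = (dQ/dP)(P/Q) = (-0.541)(18.31/81).

-0.122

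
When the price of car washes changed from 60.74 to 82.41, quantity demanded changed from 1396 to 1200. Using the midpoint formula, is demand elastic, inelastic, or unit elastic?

Arc ε ≈ -0.499.
|ε| = 0.50 < 1.

inelastic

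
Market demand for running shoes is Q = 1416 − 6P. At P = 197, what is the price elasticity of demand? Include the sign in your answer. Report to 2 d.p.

At P = 197, Q = 234.
dQ/dP = −6.
ε = (dQ/dP)(P/Q) = (-6)(197/234).

-5.05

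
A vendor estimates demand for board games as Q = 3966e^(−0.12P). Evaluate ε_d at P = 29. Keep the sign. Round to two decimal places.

At P = 29, Q = 122.182.
dQ/dP = −0.12·3966e^(−0.12P) = −0.12Q = -14.662.
ε = (dQ/dP)(P/Q) = (-14.662)(29/122.182).
|ε| > 1, so demand is elastic at this price.

-3.48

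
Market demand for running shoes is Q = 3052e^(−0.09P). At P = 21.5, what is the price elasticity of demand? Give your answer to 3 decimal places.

At P = 21.5, Q = 440.783.
dQ/dP = −0.09·3052e^(−0.09P) = −0.09Q = -39.670.
ε = (dQ/dP)(P/Q) = (-39.670)(21.5/440.783).

-1.935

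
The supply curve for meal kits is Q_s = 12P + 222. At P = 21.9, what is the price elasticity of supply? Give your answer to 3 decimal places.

At P = 21.9, Q_s = 484.80.
dQ_s/dP = 12.
ε_s = (dQ_s/dP)(P/Q_s) = (12)(21.9/484.80).

0.542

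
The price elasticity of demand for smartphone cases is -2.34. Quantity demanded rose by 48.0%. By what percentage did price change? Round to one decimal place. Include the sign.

%ΔP ≈ %ΔQ / ε = (48.0%)/(-2.34) = -20.51%.

-20.5%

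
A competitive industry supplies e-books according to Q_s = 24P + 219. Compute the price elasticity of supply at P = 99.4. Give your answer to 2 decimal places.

At P = 99.4, Q_s = 2604.60.
dQ_s/dP = 24.
ε_s = (dQ_s/dP)(P/Q_s) = (24)(99.4/2604.60).

0.92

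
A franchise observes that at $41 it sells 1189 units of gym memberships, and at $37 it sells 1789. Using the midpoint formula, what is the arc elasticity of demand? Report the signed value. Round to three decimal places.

-3.929

ΔQ = 1789 − 1189 = 600; ΔP = 37 − 41 = -4.
Midpoints: P̄ = 39.00, Q̄ = 1489.0.
ε = (ΔQ/ΔP)(P̄/Q̄) = (600/-4)(39.00/1489.0).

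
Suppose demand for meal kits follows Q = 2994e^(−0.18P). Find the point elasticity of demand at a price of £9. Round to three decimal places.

At P = 9, Q = 592.509.
dQ/dP = −0.18·2994e^(−0.18P) = −0.18Q = -106.652.
ε = (dQ/dP)(P/Q) = (-106.652)(9/592.509).

-1.620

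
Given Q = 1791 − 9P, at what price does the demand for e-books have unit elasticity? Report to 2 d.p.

For linear demand Q = a − bP, ε = −bP/(a − bP). |ε| = 1 when bP = a − bP, i.e. P = a/(2b).
P = 1791/(2·9) = 1791/18 = 99.5000.

99.50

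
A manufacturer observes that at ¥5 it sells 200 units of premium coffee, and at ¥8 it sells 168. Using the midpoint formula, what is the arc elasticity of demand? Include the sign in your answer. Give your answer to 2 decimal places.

ΔQ = 168 − 200 = -32; ΔP = 8 − 5 = 3.
Midpoints: P̄ = 6.50, Q̄ = 184.0.
ε = (ΔQ/ΔP)(P̄/Q̄) = (-32/3)(6.50/184.0).

-0.38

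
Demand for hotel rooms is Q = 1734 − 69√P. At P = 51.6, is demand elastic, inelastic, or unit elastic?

Q = 1238.351, dQ/dP = -4.803.
ε = (dQ/dP)(P/Q) ≈ -0.200.
|ε| = 0.20 < 1.

inelastic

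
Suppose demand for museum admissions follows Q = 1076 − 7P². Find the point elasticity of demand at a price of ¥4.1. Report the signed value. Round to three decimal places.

At P = 4.1, Q = 958.330.
dQ/dP = −14P = -57.400.
ε = (dQ/dP)(P/Q) = (-57.400)(4.1/958.330).

-0.246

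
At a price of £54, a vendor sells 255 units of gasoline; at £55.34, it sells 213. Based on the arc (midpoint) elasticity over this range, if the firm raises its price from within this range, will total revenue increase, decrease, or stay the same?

Arc ε = (-42/1.34)(54.67/234.0) ≈ -7.323.
|ε| = 7.32 > 1, so demand is elastic. A price rise therefore reduces total revenue.

decrease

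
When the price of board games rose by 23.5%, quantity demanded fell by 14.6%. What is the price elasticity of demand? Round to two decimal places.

ε = %ΔQ / %ΔP = (-14.6)/(23.5) = -0.621.

-0.62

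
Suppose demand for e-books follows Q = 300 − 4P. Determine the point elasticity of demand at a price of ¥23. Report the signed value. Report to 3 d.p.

-0.442

At P = 23, Q = 208.
dQ/dP = −4.
ε = (dQ/dP)(P/Q) = (-4)(23/208).
|ε| < 1, so demand is inelastic at this price.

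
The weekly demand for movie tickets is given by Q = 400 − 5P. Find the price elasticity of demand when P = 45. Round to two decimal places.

-1.29

At P = 45, Q = 175.
dQ/dP = −5.
ε = (dQ/dP)(P/Q) = (-5)(45/175).
|ε| > 1, so demand is elastic at this price.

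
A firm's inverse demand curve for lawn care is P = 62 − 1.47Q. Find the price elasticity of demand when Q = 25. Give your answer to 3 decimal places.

At Q = 25, P = 62 − 1.47(25) = 25.25.
dP/dQ = −1.47, so dQ/dP = 1/(−1.47) = -0.680.
ε = (dQ/dP)(P/Q) = (-0.680)(25.25/25).

-0.687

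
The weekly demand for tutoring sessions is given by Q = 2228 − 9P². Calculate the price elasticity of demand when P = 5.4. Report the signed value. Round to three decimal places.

At P = 5.4, Q = 1965.560.
dQ/dP = −18P = -97.200.
ε = (dQ/dP)(P/Q) = (-97.200)(5.4/1965.560).

-0.267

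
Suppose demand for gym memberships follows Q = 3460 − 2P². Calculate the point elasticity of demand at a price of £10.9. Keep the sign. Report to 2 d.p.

-0.15

At P = 10.9, Q = 3222.380.
dQ/dP = −4P = -43.600.
ε = (dQ/dP)(P/Q) = (-43.600)(10.9/3222.380).
|ε| < 1, so demand is inelastic at this price.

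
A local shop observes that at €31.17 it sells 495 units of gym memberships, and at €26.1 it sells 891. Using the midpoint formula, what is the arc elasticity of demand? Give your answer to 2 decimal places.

-3.23

ΔQ = 891 − 495 = 396; ΔP = 26.1 − 31.17 = -5.07.
Midpoints: P̄ = 28.64, Q̄ = 693.0.
ε = (ΔQ/ΔP)(P̄/Q̄) = (396/-5.07)(28.64/693.0).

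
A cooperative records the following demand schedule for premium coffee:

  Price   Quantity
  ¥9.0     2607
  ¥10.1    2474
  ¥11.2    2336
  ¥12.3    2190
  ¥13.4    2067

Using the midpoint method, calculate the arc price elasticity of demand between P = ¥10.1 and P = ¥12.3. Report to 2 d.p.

At P = 10.1, Q = 2474; at P = 12.3, Q = 2190.
ΔQ = -284, ΔP = 2.2. Midpoints: P̄ = 11.20, Q̄ = 2332.0.
ε = (ΔQ/ΔP)(P̄/Q̄) = (-284/2.2)(11.20/2332.0).

-0.62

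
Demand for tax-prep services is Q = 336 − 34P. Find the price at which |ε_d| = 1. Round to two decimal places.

For linear demand Q = a − bP, ε = −bP/(a − bP). |ε| = 1 when bP = a − bP, i.e. P = a/(2b).
P = 336/(2·34) = 336/68 = 4.9412.

4.94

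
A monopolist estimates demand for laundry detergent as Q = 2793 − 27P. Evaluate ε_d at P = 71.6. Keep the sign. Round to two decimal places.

-2.25

At P = 71.6, Q = 859.800.
dQ/dP = −27.
ε = (dQ/dP)(P/Q) = (-27)(71.6/859.800).
|ε| > 1, so demand is elastic at this price.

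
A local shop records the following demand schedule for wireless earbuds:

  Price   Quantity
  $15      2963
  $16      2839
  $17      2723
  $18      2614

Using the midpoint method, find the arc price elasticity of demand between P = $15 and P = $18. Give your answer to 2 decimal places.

At P = 15, Q = 2963; at P = 18, Q = 2614.
ΔQ = -349, ΔP = 3. Midpoints: P̄ = 16.50, Q̄ = 2788.5.
ε = (ΔQ/ΔP)(P̄/Q̄) = (-349/3)(16.50/2788.5).

-0.69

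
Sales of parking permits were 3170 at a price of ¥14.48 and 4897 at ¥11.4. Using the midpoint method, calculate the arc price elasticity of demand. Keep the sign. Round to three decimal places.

ΔQ = 4897 − 3170 = 1727; ΔP = 11.4 − 14.48 = -3.08.
Midpoints: P̄ = 12.94, Q̄ = 4033.5.
ε = (ΔQ/ΔP)(P̄/Q̄) = (1727/-3.08)(12.94/4033.5).

-1.799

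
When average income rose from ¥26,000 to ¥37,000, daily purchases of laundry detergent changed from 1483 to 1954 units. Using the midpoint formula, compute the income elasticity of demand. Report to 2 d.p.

0.78

ΔQ = 471, ΔI = 11000. Midpoints: Ī = 31,500, Q̄ = 1718.5.
ε_I = (ΔQ/ΔI)(Ī/Q̄) = (471/11000)(31500/1718.5).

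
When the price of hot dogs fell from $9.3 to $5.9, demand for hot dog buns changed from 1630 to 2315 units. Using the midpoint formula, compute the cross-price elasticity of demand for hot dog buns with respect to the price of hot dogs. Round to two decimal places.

-0.78

ΔQ_x = 2315 − 1630 = 685; ΔP_y = 5.9 − 9.3 = -3.4.
Midpoints: P̄_y = 7.60, Q̄_x = 1972.5.
ε_xy = (ΔQ_x/ΔP_y)(P̄_y/Q̄_x) = (685/-3.4)(7.60/1972.5).
ε_xy < 0, so the goods are complements.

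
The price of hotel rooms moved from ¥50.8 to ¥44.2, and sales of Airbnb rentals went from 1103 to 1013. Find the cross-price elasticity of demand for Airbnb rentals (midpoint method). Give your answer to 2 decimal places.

ΔQ_x = 1013 − 1103 = -90; ΔP_y = 44.2 − 50.8 = -6.6.
Midpoints: P̄_y = 47.50, Q̄_x = 1058.0.
ε_xy = (ΔQ_x/ΔP_y)(P̄_y/Q̄_x) = (-90/-6.6)(47.50/1058.0).

0.61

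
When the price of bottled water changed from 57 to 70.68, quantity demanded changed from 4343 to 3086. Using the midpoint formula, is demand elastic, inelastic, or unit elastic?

Arc ε ≈ -1.579.
|ε| = 1.58 > 1.

elastic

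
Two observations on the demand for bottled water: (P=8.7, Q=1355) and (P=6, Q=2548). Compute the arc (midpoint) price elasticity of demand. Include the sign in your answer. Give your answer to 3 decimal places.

-1.664

ΔQ = 2548 − 1355 = 1193; ΔP = 6 − 8.7 = -2.7.
Midpoints: P̄ = 7.35, Q̄ = 1951.5.
ε = (ΔQ/ΔP)(P̄/Q̄) = (1193/-2.7)(7.35/1951.5).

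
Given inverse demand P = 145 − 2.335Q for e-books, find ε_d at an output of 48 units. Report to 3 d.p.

-0.294

At Q = 48, P = 145 − 2.335(48) = 32.92.
dP/dQ = −2.335, so dQ/dP = 1/(−2.335) = -0.428.
ε = (dQ/dP)(P/Q) = (-0.428)(32.92/48).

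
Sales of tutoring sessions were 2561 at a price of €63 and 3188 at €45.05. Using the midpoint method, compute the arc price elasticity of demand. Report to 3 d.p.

ΔQ = 3188 − 2561 = 627; ΔP = 45.05 − 63 = -17.95.
Midpoints: P̄ = 54.02, Q̄ = 2874.5.
ε = (ΔQ/ΔP)(P̄/Q̄) = (627/-17.95)(54.02/2874.5).

-0.657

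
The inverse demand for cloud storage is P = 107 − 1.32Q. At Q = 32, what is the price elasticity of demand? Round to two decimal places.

At Q = 32, P = 107 − 1.32(32) = 64.76.
dP/dQ = −1.32, so dQ/dP = 1/(−1.32) = -0.758.
ε = (dQ/dP)(P/Q) = (-0.758)(64.76/32).

-1.53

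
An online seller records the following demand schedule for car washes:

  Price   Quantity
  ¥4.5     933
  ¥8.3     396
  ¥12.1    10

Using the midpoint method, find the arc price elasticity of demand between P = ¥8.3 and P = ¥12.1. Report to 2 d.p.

At P = 8.3, Q = 396; at P = 12.1, Q = 10.
ΔQ = -386, ΔP = 3.8. Midpoints: P̄ = 10.20, Q̄ = 203.0.
ε = (ΔQ/ΔP)(P̄/Q̄) = (-386/3.8)(10.20/203.0).

-5.10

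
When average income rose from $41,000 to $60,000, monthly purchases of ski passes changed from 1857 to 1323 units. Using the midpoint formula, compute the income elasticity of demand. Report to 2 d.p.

ΔQ = -534, ΔI = 19000. Midpoints: Ī = 50,500, Q̄ = 1590.0.
ε_I = (ΔQ/ΔI)(Ī/Q̄) = (-534/19000)(50500/1590.0).

-0.89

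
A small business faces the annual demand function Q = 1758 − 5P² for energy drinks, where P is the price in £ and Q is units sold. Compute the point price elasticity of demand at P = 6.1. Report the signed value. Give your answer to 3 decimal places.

At P = 6.1, Q = 1571.950.
dQ/dP = −10P = -61.
ε = (dQ/dP)(P/Q) = (-61)(6.1/1571.950).
|ε| < 1, so demand is inelastic at this price.

-0.237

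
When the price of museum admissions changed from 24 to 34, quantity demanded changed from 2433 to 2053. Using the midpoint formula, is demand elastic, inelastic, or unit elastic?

inelastic

Arc ε ≈ -0.491.
|ε| = 0.49 < 1.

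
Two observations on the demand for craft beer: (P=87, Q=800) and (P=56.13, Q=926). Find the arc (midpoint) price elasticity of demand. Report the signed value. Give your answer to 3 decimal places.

-0.338

ΔQ = 926 − 800 = 126; ΔP = 56.13 − 87 = -30.87.
Midpoints: P̄ = 71.56, Q̄ = 863.0.
ε = (ΔQ/ΔP)(P̄/Q̄) = (126/-30.87)(71.56/863.0).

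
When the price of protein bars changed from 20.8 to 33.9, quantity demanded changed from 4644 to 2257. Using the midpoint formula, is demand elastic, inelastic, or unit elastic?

Arc ε ≈ -1.444.
|ε| = 1.44 > 1.

elastic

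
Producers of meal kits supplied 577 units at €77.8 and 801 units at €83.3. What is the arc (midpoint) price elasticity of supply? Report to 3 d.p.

4.761

ΔQ = 801 − 577 = 224; ΔP = 83.3 − 77.8 = 5.5.
Midpoints: P̄ = 80.55, Q̄ = 689.0.
ε_s = (ΔQ/ΔP)(P̄/Q̄) = (224/5.5)(80.55/689.0).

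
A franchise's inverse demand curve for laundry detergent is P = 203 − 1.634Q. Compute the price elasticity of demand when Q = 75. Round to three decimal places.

At Q = 75, P = 203 − 1.634(75) = 80.45.
dP/dQ = −1.634, so dQ/dP = 1/(−1.634) = -0.612.
ε = (dQ/dP)(P/Q) = (-0.612)(80.45/75).

-0.656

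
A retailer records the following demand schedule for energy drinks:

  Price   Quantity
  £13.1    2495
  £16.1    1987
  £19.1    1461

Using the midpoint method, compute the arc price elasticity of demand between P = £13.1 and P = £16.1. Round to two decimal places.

-1.10

At P = 13.1, Q = 2495; at P = 16.1, Q = 1987.
ΔQ = -508, ΔP = 3.0. Midpoints: P̄ = 14.60, Q̄ = 2241.0.
ε = (ΔQ/ΔP)(P̄/Q̄) = (-508/3.0)(14.60/2241.0).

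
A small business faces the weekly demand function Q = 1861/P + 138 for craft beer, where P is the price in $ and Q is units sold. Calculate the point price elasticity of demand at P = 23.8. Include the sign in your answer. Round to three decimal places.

At P = 23.8, Q = 216.193.
dQ/dP = −1861/P² = -3.285.
ε = (dQ/dP)(P/Q) = (-3.285)(23.8/216.193).
|ε| < 1, so demand is inelastic at this price.

-0.362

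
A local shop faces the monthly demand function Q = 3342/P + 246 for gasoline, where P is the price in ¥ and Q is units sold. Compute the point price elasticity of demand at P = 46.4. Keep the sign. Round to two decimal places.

At P = 46.4, Q = 318.026.
dQ/dP = −3342/P² = -1.552.
ε = (dQ/dP)(P/Q) = (-1.552)(46.4/318.026).

-0.23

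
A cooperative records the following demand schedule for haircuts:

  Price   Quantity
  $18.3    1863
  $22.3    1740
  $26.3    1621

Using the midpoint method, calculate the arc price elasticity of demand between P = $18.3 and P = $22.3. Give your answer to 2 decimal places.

At P = 18.3, Q = 1863; at P = 22.3, Q = 1740.
ΔQ = -123, ΔP = 4.0. Midpoints: P̄ = 20.30, Q̄ = 1801.5.
ε = (ΔQ/ΔP)(P̄/Q̄) = (-123/4.0)(20.30/1801.5).

-0.35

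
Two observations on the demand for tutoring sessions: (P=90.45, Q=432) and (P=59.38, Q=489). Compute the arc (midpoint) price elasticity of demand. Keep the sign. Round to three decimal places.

-0.298

ΔQ = 489 − 432 = 57; ΔP = 59.38 − 90.45 = -31.07.
Midpoints: P̄ = 74.92, Q̄ = 460.5.
ε = (ΔQ/ΔP)(P̄/Q̄) = (57/-31.07)(74.92/460.5).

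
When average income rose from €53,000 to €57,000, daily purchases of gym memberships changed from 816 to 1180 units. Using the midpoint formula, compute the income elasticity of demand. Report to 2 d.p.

ΔQ = 364, ΔI = 4000. Midpoints: Ī = 55,000, Q̄ = 998.0.
ε_I = (ΔQ/ΔI)(Ī/Q̄) = (364/4000)(55000/998.0).
ε_I > 0, so the good is normal.

5.02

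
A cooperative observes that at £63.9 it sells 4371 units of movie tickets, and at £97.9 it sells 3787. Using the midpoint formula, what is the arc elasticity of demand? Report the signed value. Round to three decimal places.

ΔQ = 3787 − 4371 = -584; ΔP = 97.9 − 63.9 = 34.0.
Midpoints: P̄ = 80.90, Q̄ = 4079.0.
ε = (ΔQ/ΔP)(P̄/Q̄) = (-584/34.0)(80.90/4079.0).

-0.341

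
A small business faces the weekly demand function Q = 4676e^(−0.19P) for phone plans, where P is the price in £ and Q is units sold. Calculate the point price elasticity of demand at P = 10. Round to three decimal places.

-1.900

At P = 10, Q = 699.383.
dQ/dP = −0.19·4676e^(−0.19P) = −0.19Q = -132.883.
ε = (dQ/dP)(P/Q) = (-132.883)(10/699.383).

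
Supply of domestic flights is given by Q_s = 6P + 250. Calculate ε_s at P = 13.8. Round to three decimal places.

At P = 13.8, Q_s = 332.80.
dQ_s/dP = 6.
ε_s = (dQ_s/dP)(P/Q_s) = (6)(13.8/332.80).

0.249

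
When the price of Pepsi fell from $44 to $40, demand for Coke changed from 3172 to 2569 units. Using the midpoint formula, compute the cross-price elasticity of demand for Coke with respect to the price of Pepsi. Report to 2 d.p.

ΔQ_x = 2569 − 3172 = -603; ΔP_y = 40 − 44 = -4.
Midpoints: P̄_y = 42.00, Q̄_x = 2870.5.
ε_xy = (ΔQ_x/ΔP_y)(P̄_y/Q̄_x) = (-603/-4)(42.00/2870.5).

2.21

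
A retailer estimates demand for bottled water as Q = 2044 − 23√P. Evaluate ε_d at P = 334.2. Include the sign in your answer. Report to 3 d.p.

At P = 334.2, Q = 1623.534.
dQ/dP = −23/(2√P) = -0.629.
ε = (dQ/dP)(P/Q) = (-0.629)(334.2/1623.534).

-0.129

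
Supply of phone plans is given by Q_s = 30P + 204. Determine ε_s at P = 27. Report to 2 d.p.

At P = 27, Q_s = 1014.
dQ_s/dP = 30.
ε_s = (dQ_s/dP)(P/Q_s) = (30)(27/1014).

0.80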